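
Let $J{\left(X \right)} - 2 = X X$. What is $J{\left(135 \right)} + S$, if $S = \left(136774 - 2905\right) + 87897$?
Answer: $239993$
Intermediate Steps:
$S = 221766$ ($S = 133869 + 87897 = 221766$)
$J{\left(X \right)} = 2 + X^{2}$ ($J{\left(X \right)} = 2 + X X = 2 + X^{2}$)
$J{\left(135 \right)} + S = \left(2 + 135^{2}\right) + 221766 = \left(2 + 18225\right) + 221766 = 18227 + 221766 = 239993$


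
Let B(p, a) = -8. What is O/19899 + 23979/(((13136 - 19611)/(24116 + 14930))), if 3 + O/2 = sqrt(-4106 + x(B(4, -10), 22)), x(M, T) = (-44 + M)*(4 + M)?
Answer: -887196001496/6135525 + 2*I*sqrt(3898)/19899 ≈ -1.446e+5 + 0.0062751*I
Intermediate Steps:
O = -6 + 2*I*sqrt(3898) (O = -6 + 2*sqrt(-4106 + (-176 + (-8)**2 - 40*(-8))) = -6 + 2*sqrt(-4106 + (-176 + 64 + 320)) = -6 + 2*sqrt(-4106 + 208) = -6 + 2*sqrt(-3898) = -6 + 2*(I*sqrt(3898)) = -6 + 2*I*sqrt(3898) ≈ -6.0 + 124.87*I)
O/19899 + 23979/(((13136 - 19611)/(24116 + 14930))) = (-6 + 2*I*sqrt(3898))/19899 + 23979/(((13136 - 19611)/(24116 + 14930))) = (-6 + 2*I*sqrt(3898))*(1/19899) + 23979/((-6475/39046)) = (-2/6633 + 2*I*sqrt(3898)/19899) + 23979/((-6475*1/39046)) = (-2/6633 + 2*I*sqrt(3898)/19899) + 23979/(-925/5578) = (-2/6633 + 2*I*sqrt(3898)/19899) + 23979*(-5578/925) = (-2/6633 + 2*I*sqrt(3898)/19899) - 133754862/925 = -887196001496/6135525 + 2*I*sqrt(3898)/19899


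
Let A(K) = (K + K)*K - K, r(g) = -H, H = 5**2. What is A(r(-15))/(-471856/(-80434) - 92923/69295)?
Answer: 1184405731375/4203848823 ≈ 281.74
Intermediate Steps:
H = 25
r(g) = -25 (r(g) = -1*25 = -25)
A(K) = -K + 2*K**2 (A(K) = (2*K)*K - K = 2*K**2 - K = -K + 2*K**2)
A(r(-15))/(-471856/(-80434) - 92923/69295) = (-25*(-1 + 2*(-25)))/(-471856/(-80434) - 92923/69295) = (-25*(-1 - 50))/(-471856*(-1/80434) - 92923*1/69295) = (-25*(-51))/(235928/40217 - 92923/69295) = 1275/(12611546469/2786837015) = 1275*(2786837015/12611546469) = 1184405731375/4203848823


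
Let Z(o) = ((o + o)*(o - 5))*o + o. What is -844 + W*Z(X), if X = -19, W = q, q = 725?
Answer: -12577419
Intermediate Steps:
W = 725
Z(o) = o + 2*o²*(-5 + o) (Z(o) = ((2*o)*(-5 + o))*o + o = (2*o*(-5 + o))*o + o = 2*o²*(-5 + o) + o = o + 2*o²*(-5 + o))
-844 + W*Z(X) = -844 + 725*(-19*(1 - 10*(-19) + 2*(-19)²)) = -844 + 725*(-19*(1 + 190 + 2*361)) = -844 + 725*(-19*(1 + 190 + 722)) = -844 + 725*(-19*913) = -844 + 725*(-17347) = -844 - 12576575 = -12577419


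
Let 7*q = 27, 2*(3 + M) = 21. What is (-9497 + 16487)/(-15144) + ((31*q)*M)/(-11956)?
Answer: -56672795/105619304 ≈ -0.53658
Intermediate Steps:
M = 15/2 (M = -3 + (½)*21 = -3 + 21/2 = 15/2 ≈ 7.5000)
q = 27/7 (q = (⅐)*27 = 27/7 ≈ 3.8571)
(-9497 + 16487)/(-15144) + ((31*q)*M)/(-11956) = (-9497 + 16487)/(-15144) + ((31*(27/7))*(15/2))/(-11956) = 6990*(-1/15144) + ((837/7)*(15/2))*(-1/11956) = -1165/2524 + (12555/14)*(-1/11956) = -1165/2524 - 12555/167384 = -56672795/105619304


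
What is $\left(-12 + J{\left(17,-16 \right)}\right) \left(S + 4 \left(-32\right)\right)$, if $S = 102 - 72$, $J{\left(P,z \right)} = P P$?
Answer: $-27146$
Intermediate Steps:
$J{\left(P,z \right)} = P^{2}$
$S = 30$ ($S = 102 - 72 = 30$)
$\left(-12 + J{\left(17,-16 \right)}\right) \left(S + 4 \left(-32\right)\right) = \left(-12 + 17^{2}\right) \left(30 + 4 \left(-32\right)\right) = \left(-12 + 289\right) \left(30 - 128\right) = 277 \left(-98\right) = -27146$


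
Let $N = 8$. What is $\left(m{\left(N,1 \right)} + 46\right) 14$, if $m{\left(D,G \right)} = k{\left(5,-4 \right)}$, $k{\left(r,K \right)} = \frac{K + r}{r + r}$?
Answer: $\frac{3227}{5} \approx 645.4$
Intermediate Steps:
$k{\left(r,K \right)} = \frac{K + r}{2 r}$
$m{\left(D,G \right)} = \frac{1}{10}$ ($m{\left(D,G \right)} = \frac{-4 + 5}{2 \cdot 5} = \frac{1}{2} \cdot \frac{1}{5} \cdot 1 = \frac{1}{10}$)
$\left(m{\left(N,1 \right)} + 46\right) 14 = \left(\frac{1}{10} + 46\right) 14 = \frac{461}{10} \cdot 14 = \frac{3227}{5}$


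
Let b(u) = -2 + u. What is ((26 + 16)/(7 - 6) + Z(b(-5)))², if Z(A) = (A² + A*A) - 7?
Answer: 17689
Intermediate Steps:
Z(A) = -7 + 2*A² (Z(A) = (A² + A²) - 7 = 2*A² - 7 = -7 + 2*A²)
((26 + 16)/(7 - 6) + Z(b(-5)))² = ((26 + 16)/(7 - 6) + (-7 + 2*(-2 - 5)²))² = (42/1 + (-7 + 2*(-7)²))² = (42*1 + (-7 + 2*49))² = (42 + (-7 + 98))² = (42 + 91)² = 133² = 17689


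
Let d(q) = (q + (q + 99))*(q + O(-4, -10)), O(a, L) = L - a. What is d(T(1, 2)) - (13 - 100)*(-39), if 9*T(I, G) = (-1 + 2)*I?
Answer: -322162/81 ≈ -3977.3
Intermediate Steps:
T(I, G) = I/9 (T(I, G) = ((-1 + 2)*I)/9 = (1*I)/9 = I/9)
d(q) = (-6 + q)*(99 + 2*q) (d(q) = (q + (q + 99))*(q + (-10 - 1*(-4))) = (q + (99 + q))*(q + (-10 + 4)) = (99 + 2*q)*(q - 6) = (99 + 2*q)*(-6 + q) = (-6 + q)*(99 + 2*q))
d(T(1, 2)) - (13 - 100)*(-39) = (-594 + 2*((⅑)*1)² + 87*((⅑)*1)) - (13 - 100)*(-39) = (-594 + 2*(⅑)² + 87*(⅑)) - (-87)*(-39) = (-594 + 2*(1/81) + 29/3) - 1*3393 = (-594 + 2/81 + 29/3) - 3393 = -47329/81 - 3393 = -322162/81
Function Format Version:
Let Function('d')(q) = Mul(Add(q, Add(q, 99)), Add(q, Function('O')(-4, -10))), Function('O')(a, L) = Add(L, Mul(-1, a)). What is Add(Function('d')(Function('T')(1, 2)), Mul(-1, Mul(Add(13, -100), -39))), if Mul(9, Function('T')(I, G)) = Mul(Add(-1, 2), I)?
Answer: Rational(-322162, 81) ≈ -3977.3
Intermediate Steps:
Function('T')(I, G) = Mul(Rational(1, 9), I) (Function('T')(I, G) = Mul(Rational(1, 9), Mul(Add(-1, 2), I)) = Mul(Rational(1, 9), Mul(1, I)) = Mul(Rational(1, 9), I))
Function('d')(q) = Mul(Add(-6, q), Add(99, Mul(2, q))) (Function('d')(q) = Mul(Add(q, Add(q, 99)), Add(q, Add(-10, Mul(-1, -4)))) = Mul(Add(q, Add(99, q)), Add(q, Add(-10, 4))) = Mul(Add(99, Mul(2, q)), Add(q, -6)) = Mul(Add(99, Mul(2, q)), Add(-6, q)) = Mul(Add(-6, q), Add(99, Mul(2, q))))
Add(Function('d')(Function('T')(1, 2)), Mul(-1, Mul(Add(13, -100), -39))) = Add(Add(-594, Mul(2, Pow(Mul(Rational(1, 9), 1), 2)), Mul(87, Mul(Rational(1, 9), 1))), Mul(-1, Mul(Add(13, -100), -39))) = Add(Add(-594, Mul(2, Pow(Rational(1, 9), 2)), Mul(87, Rational(1, 9))), Mul(-1, Mul(-87, -39))) = Add(Add(-594, Mul(2, Rational(1, 81)), Rational(29, 3)), Mul(-1, 3393)) = Add(Add(-594, Rational(2, 81), Rational(29, 3)), -3393) = Add(Rational(-47329, 81), -3393) = Rational(-322162, 81)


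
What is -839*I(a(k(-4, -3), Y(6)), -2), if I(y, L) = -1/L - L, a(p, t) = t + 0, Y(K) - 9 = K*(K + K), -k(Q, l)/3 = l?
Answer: -4195/2 ≈ -2097.5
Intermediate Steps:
k(Q, l) = -3*l
Y(K) = 9 + 2*K**2 (Y(K) = 9 + K*(K + K) = 9 + K*(2*K) = 9 + 2*K**2)
a(p, t) = t
I(y, L) = -L - 1/L
-839*I(a(k(-4, -3), Y(6)), -2) = -839*(-1*(-2) - 1/(-2)) = -839*(2 - 1*(-1/2)) = -839*(2 + 1/2) = -839*5/2 = -4195/2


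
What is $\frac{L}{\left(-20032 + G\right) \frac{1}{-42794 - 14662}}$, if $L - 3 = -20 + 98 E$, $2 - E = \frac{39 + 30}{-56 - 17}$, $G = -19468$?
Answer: $\frac{3605364}{9125} \approx 395.11$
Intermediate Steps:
$E = \frac{215}{73}$ ($E = 2 - \frac{39 + 30}{-56 - 17} = 2 - \frac{69}{-73} = 2 - 69 \left(- \frac{1}{73}\right) = 2 - - \frac{69}{73} = 2 + \frac{69}{73} = \frac{215}{73} \approx 2.9452$)
$L = \frac{19829}{73}$ ($L = 3 + \left(-20 + 98 \cdot \frac{215}{73}\right) = 3 + \left(-20 + \frac{21070}{73}\right) = 3 + \frac{19610}{73} = \frac{19829}{73} \approx 271.63$)
$\frac{L}{\left(-20032 + G\right) \frac{1}{-42794 - 14662}} = \frac{19829}{73 \frac{-20032 - 19468}{-42794 - 14662}} = \frac{19829}{73 \left(- \frac{39500}{-57456}\right)} = \frac{19829}{73 \left(\left(-39500\right) \left(- \frac{1}{57456}\right)\right)} = \frac{19829}{73 \cdot \frac{9875}{14364}} = \frac{19829}{73} \cdot \frac{14364}{9875} = \frac{3605364}{9125}$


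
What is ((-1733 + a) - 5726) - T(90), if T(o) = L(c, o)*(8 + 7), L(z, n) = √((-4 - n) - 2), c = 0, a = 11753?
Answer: 4294 - 60*I*√6 ≈ 4294.0 - 146.97*I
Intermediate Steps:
L(z, n) = √(-6 - n)
T(o) = 15*√(-6 - o) (T(o) = √(-6 - o)*(8 + 7) = √(-6 - o)*15 = 15*√(-6 - o))
((-1733 + a) - 5726) - T(90) = ((-1733 + 11753) - 5726) - 15*√(-6 - 1*90) = (10020 - 5726) - 15*√(-6 - 90) = 4294 - 15*√(-96) = 4294 - 15*4*I*√6 = 4294 - 60*I*√6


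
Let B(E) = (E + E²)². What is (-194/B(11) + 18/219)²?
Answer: 2042226481/404465472576 ≈ 0.0050492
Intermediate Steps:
(-194/B(11) + 18/219)² = (-194*1/(121*(1 + 11)²) + 18/219)² = (-194/(121*12²) + 18*(1/219))² = (-194/(121*144) + 6/73)² = (-194/17424 + 6/73)² = (-194*1/17424 + 6/73)² = (-97/8712 + 6/73)² = (45191/635976)² = 2042226481/404465472576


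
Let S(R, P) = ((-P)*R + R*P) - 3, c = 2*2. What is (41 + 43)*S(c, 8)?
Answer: -252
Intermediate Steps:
c = 4
S(R, P) = -3 (S(R, P) = (-P*R + P*R) - 3 = 0 - 3 = -3)
(41 + 43)*S(c, 8) = (41 + 43)*(-3) = 84*(-3) = -252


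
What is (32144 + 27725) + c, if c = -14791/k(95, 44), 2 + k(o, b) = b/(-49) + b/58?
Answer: 203019771/3040 ≈ 66783.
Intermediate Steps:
k(o, b) = -2 - 9*b/2842 (k(o, b) = -2 + (b/(-49) + b/58) = -2 + (b*(-1/49) + b*(1/58)) = -2 + (-b/49 + b/58) = -2 - 9*b/2842)
c = 21018011/3040 (c = -14791/(-2 - 9/2842*44) = -14791/(-2 - 198/1421) = -14791/(-3040/1421) = -14791*(-1421/3040) = 21018011/3040 ≈ 6913.8)
(32144 + 27725) + c = (32144 + 27725) + 21018011/3040 = 59869 + 21018011/3040 = 203019771/3040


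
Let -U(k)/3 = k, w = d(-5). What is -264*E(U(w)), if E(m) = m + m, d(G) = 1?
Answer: 1584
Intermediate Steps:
w = 1
U(k) = -3*k
E(m) = 2*m
-264*E(U(w)) = -528*(-3*1) = -528*(-3) = -264*(-6) = 1584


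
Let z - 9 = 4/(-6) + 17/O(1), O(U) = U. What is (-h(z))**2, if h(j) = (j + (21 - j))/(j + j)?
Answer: 3969/23104 ≈ 0.17179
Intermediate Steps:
z = 76/3 (z = 9 + (4/(-6) + 17/1) = 9 + (4*(-1/6) + 17*1) = 9 + (-2/3 + 17) = 9 + 49/3 = 76/3 ≈ 25.333)
h(j) = 21/(2*j) (h(j) = 21/((2*j)) = 21*(1/(2*j)) = 21/(2*j))
(-h(z))**2 = (-21/(2*76/3))**2 = (-21*3/(2*76))**2 = (-1*63/152)**2 = (-63/152)**2 = 3969/23104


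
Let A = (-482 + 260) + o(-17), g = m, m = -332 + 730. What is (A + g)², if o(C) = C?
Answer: 25281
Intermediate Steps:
m = 398
g = 398
A = -239 (A = (-482 + 260) - 17 = -222 - 17 = -239)
(A + g)² = (-239 + 398)² = 159² = 25281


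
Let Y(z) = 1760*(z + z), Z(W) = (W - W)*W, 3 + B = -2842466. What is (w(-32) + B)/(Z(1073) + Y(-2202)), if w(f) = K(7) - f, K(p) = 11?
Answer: 1421213/3875520 ≈ 0.36672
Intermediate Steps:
B = -2842469 (B = -3 - 2842466 = -2842469)
Z(W) = 0 (Z(W) = 0*W = 0)
w(f) = 11 - f
Y(z) = 3520*z (Y(z) = 1760*(2*z) = 3520*z)
(w(-32) + B)/(Z(1073) + Y(-2202)) = ((11 - 1*(-32)) - 2842469)/(0 + 3520*(-2202)) = ((11 + 32) - 2842469)/(0 - 7751040) = (43 - 2842469)/(-7751040) = -2842426*(-1/7751040) = 1421213/3875520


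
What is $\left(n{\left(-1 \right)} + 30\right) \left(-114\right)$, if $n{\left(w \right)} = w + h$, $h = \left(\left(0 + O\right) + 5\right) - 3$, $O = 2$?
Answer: $-3762$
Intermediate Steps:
$h = 4$ ($h = \left(\left(0 + 2\right) + 5\right) - 3 = \left(2 + 5\right) - 3 = 7 - 3 = 4$)
$n{\left(w \right)} = 4 + w$ ($n{\left(w \right)} = w + 4 = 4 + w$)
$\left(n{\left(-1 \right)} + 30\right) \left(-114\right) = \left(\left(4 - 1\right) + 30\right) \left(-114\right) = \left(3 + 30\right) \left(-114\right) = 33 \left(-114\right) = -3762$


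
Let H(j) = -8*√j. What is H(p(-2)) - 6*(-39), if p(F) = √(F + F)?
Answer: 226 - 8*I ≈ 226.0 - 8.0*I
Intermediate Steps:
p(F) = √2*√F (p(F) = √(2*F) = √2*√F)
H(p(-2)) - 6*(-39) = -(8 + 8*I) - 6*(-39) = -(8 + 8*I) - 1*(-234) = -(8 + 8*I) + 234 = -8*(1 + I) + 234 = (-8 - 8*I) + 234 = 226 - 8*I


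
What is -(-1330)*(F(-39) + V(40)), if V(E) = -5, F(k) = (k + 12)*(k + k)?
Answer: 2794330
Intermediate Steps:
F(k) = 2*k*(12 + k) (F(k) = (12 + k)*(2*k) = 2*k*(12 + k))
-(-1330)*(F(-39) + V(40)) = -(-1330)*(2*(-39)*(12 - 39) - 5) = -(-1330)*(2*(-39)*(-27) - 5) = -(-1330)*(2106 - 5) = -(-1330)*2101 = -1*(-2794330) = 2794330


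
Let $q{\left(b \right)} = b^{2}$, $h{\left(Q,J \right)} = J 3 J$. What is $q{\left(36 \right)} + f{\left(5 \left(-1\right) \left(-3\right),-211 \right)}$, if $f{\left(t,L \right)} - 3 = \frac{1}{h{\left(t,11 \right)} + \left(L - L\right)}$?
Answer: $\frac{471538}{363} \approx 1299.0$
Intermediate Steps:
$h{\left(Q,J \right)} = 3 J^{2}$ ($h{\left(Q,J \right)} = 3 J J = 3 J^{2}$)
$f{\left(t,L \right)} = \frac{1090}{363}$ ($f{\left(t,L \right)} = 3 + \frac{1}{3 \cdot 11^{2} + \left(L - L\right)} = 3 + \frac{1}{3 \cdot 121 + 0} = 3 + \frac{1}{363 + 0} = 3 + \frac{1}{363} = \frac{1090}{363}$)
$q{\left(36 \right)} + f{\left(5 \left(-1\right) \left(-3\right),-211 \right)} = 36^{2} + \frac{1090}{363} = 1296 + \frac{1090}{363} = \frac{471538}{363}$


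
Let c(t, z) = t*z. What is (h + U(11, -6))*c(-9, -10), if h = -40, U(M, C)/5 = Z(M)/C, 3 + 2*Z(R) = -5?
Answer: -3300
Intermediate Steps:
Z(R) = -4 (Z(R) = -3/2 + (½)*(-5) = -3/2 - 5/2 = -4)
U(M, C) = -20/C (U(M, C) = 5*(-4/C) = -20/C)
(h + U(11, -6))*c(-9, -10) = (-40 - 20/(-6))*(-9*(-10)) = (-40 - 20*(-⅙))*90 = (-40 + 10/3)*90 = -110/3*90 = -3300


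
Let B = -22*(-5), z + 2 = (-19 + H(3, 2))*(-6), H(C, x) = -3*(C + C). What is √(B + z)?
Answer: √330 ≈ 18.166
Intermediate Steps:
H(C, x) = -6*C
z = 220 (z = -2 + (-19 - 6*3)*(-6) = -2 + (-19 - 18)*(-6) = -2 - 37*(-6) = -2 + 222 = 220)
B = 110
√(B + z) = √(110 + 220) = √330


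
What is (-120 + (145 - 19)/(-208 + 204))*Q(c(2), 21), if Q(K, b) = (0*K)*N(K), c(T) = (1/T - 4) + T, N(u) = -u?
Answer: 0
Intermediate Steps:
c(T) = -4 + T + 1/T (c(T) = (-4 + 1/T) + T = -4 + T + 1/T)
Q(K, b) = 0 (Q(K, b) = (0*K)*(-K) = 0*(-K) = 0)
(-120 + (145 - 19)/(-208 + 204))*Q(c(2), 21) = (-120 + (145 - 19)/(-208 + 204))*0 = (-120 + 126/(-4))*0 = (-120 + 126*(-¼))*0 = (-120 - 63/2)*0 = -303/2*0 = 0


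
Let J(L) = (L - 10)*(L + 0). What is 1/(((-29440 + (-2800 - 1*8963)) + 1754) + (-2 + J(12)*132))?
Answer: -1/36283 ≈ -2.7561e-5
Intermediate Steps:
J(L) = L*(-10 + L) (J(L) = (-10 + L)*L = L*(-10 + L))
1/(((-29440 + (-2800 - 1*8963)) + 1754) + (-2 + J(12)*132)) = 1/(((-29440 + (-2800 - 1*8963)) + 1754) + (-2 + (12*(-10 + 12))*132)) = 1/(((-29440 + (-2800 - 8963)) + 1754) + (-2 + (12*2)*132)) = 1/(((-29440 - 11763) + 1754) + (-2 + 24*132)) = 1/((-41203 + 1754) + (-2 + 3168)) = 1/(-39449 + 3166) = 1/(-36283) = -1/36283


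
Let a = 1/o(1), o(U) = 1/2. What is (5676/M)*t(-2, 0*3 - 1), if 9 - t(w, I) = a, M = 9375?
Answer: 13244/3125 ≈ 4.2381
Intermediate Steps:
o(U) = 1/2 (o(U) = 1*(1/2) = 1/2)
a = 2 (a = 1/(1/2) = 2)
t(w, I) = 7 (t(w, I) = 9 - 1*2 = 9 - 2 = 7)
(5676/M)*t(-2, 0*3 - 1) = (5676/9375)*7 = (5676*(1/9375))*7 = (1892/3125)*7 = 13244/3125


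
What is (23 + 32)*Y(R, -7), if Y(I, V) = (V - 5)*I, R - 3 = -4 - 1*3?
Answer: 2640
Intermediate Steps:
R = -4 (R = 3 + (-4 - 1*3) = 3 + (-4 - 3) = 3 - 7 = -4)
Y(I, V) = I*(-5 + V) (Y(I, V) = (-5 + V)*I = I*(-5 + V))
(23 + 32)*Y(R, -7) = (23 + 32)*(-4*(-5 - 7)) = 55*(-4*(-12)) = 55*48 = 2640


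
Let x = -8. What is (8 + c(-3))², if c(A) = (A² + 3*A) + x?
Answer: 0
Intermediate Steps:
c(A) = -8 + A² + 3*A (c(A) = (A² + 3*A) - 8 = -8 + A² + 3*A)
(8 + c(-3))² = (8 + (-8 + (-3)² + 3*(-3)))² = (8 + (-8 + 9 - 9))² = (8 - 8)² = 0² = 0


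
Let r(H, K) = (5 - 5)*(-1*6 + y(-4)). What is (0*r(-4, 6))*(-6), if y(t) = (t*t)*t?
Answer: 0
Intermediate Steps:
y(t) = t³ (y(t) = t²*t = t³)
r(H, K) = 0 (r(H, K) = (5 - 5)*(-1*6 + (-4)³) = 0*(-6 - 64) = 0*(-70) = 0)
(0*r(-4, 6))*(-6) = (0*0)*(-6) = 0*(-6) = 0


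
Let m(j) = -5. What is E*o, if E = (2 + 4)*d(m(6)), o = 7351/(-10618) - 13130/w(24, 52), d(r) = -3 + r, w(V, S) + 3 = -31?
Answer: -1669972872/90253 ≈ -18503.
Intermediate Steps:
w(V, S) = -34 (w(V, S) = -3 - 31 = -34)
o = 69582203/180506 (o = 7351/(-10618) - 13130/(-34) = 7351*(-1/10618) - 13130*(-1/34) = -7351/10618 + 6565/17 = 69582203/180506 ≈ 385.48)
E = -48 (E = (2 + 4)*(-3 - 5) = 6*(-8) = -48)
E*o = -48*69582203/180506 = -1669972872/90253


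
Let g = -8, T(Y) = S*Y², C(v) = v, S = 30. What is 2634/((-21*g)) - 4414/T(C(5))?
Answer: 102829/10500 ≈ 9.7932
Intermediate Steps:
T(Y) = 30*Y²
2634/((-21*g)) - 4414/T(C(5)) = 2634/((-21*(-8))) - 4414/(30*5²) = 2634/168 - 4414/(30*25) = 2634*(1/168) - 4414/750 = 439/28 - 4414*1/750 = 439/28 - 2207/375 = 102829/10500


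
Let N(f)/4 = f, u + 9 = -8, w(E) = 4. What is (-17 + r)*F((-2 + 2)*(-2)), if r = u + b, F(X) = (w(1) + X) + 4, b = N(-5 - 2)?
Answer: -496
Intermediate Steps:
u = -17 (u = -9 - 8 = -17)
N(f) = 4*f
b = -28 (b = 4*(-5 - 2) = 4*(-7) = -28)
F(X) = 8 + X (F(X) = (4 + X) + 4 = 8 + X)
r = -45 (r = -17 - 28 = -45)
(-17 + r)*F((-2 + 2)*(-2)) = (-17 - 45)*(8 + (-2 + 2)*(-2)) = -62*(8 + 0*(-2)) = -62*(8 + 0) = -62*8 = -496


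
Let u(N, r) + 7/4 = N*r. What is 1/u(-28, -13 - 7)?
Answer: 4/2233 ≈ 0.0017913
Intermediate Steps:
u(N, r) = -7/4 + N*r
1/u(-28, -13 - 7) = 1/(-7/4 - 28*(-13 - 7)) = 1/(-7/4 - 28*(-20)) = 1/(-7/4 + 560) = 1/(2233/4) = 4/2233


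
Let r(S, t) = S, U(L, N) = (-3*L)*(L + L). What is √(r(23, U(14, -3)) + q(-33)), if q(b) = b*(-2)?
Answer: √89 ≈ 9.4340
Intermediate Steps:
U(L, N) = -6*L² (U(L, N) = (-3*L)*(2*L) = -6*L²)
q(b) = -2*b
√(r(23, U(14, -3)) + q(-33)) = √(23 - 2*(-33)) = √(23 + 66) = √89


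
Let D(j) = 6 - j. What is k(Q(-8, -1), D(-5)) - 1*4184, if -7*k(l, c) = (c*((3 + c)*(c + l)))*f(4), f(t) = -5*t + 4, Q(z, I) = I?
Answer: -664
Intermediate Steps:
f(t) = 4 - 5*t
k(l, c) = 16*c*(3 + c)*(c + l)/7 (k(l, c) = -c*((3 + c)*(c + l))*(4 - 5*4)/7 = -c*(3 + c)*(c + l)*(4 - 20)/7 = -c*(3 + c)*(c + l)*(-16)/7 = -(-16)*c*(3 + c)*(c + l)/7 = 16*c*(3 + c)*(c + l)/7)
k(Q(-8, -1), D(-5)) - 1*4184 = 16*(6 - 1*(-5))*((6 - 1*(-5))² + 3*(6 - 1*(-5)) + 3*(-1) + (6 - 1*(-5))*(-1))/7 - 1*4184 = 16*(6 + 5)*((6 + 5)² + 3*(6 + 5) - 3 + (6 + 5)*(-1))/7 - 4184 = (16/7)*11*(11² + 3*11 - 3 + 11*(-1)) - 4184 = (16/7)*11*(121 + 33 - 3 - 11) - 4184 = (16/7)*11*140 - 4184 = 3520 - 4184 = -664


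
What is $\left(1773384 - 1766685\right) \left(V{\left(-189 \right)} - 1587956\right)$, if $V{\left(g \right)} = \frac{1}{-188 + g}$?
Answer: $- \frac{138290324403}{13} \approx -1.0638 \cdot 10^{10}$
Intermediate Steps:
$\left(1773384 - 1766685\right) \left(V{\left(-189 \right)} - 1587956\right) = \left(1773384 - 1766685\right) \left(\frac{1}{-188 - 189} - 1587956\right) = 6699 \left(\frac{1}{-377} - 1587956\right) = 6699 \left(- \frac{1}{377} - 1587956\right) = 6699 \left(- \frac{598659413}{377}\right) = - \frac{138290324403}{13}$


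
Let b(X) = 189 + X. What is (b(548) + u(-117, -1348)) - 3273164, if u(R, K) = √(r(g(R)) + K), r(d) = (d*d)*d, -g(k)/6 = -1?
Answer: -3272427 + 2*I*√283 ≈ -3.2724e+6 + 33.645*I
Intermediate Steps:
g(k) = 6 (g(k) = -6*(-1) = 6)
r(d) = d³ (r(d) = d²*d = d³)
u(R, K) = √(216 + K) (u(R, K) = √(6³ + K) = √(216 + K))
(b(548) + u(-117, -1348)) - 3273164 = ((189 + 548) + √(216 - 1348)) - 3273164 = (737 + √(-1132)) - 3273164 = (737 + 2*I*√283) - 3273164 = -3272427 + 2*I*√283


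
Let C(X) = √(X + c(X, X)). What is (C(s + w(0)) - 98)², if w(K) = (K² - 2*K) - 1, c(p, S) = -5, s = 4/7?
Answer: (686 - I*√266)²/49 ≈ 9598.6 - 456.67*I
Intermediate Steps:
s = 4/7 (s = 4*(⅐) = 4/7 ≈ 0.57143)
w(K) = -1 + K² - 2*K
C(X) = √(-5 + X) (C(X) = √(X - 5) = √(-5 + X))
(C(s + w(0)) - 98)² = (√(-5 + (4/7 + (-1 + 0² - 2*0))) - 98)² = (√(-5 + (4/7 + (-1 + 0 + 0))) - 98)² = (√(-5 + (4/7 - 1)) - 98)² = (√(-5 - 3/7) - 98)² = (√(-38/7) - 98)² = (I*√266/7 - 98)² = (-98 + I*√266/7)²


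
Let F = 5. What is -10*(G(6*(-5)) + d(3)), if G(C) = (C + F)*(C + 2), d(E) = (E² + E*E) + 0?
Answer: -7180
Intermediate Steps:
d(E) = 2*E² (d(E) = (E² + E²) + 0 = 2*E² + 0 = 2*E²)
G(C) = (2 + C)*(5 + C) (G(C) = (C + 5)*(C + 2) = (5 + C)*(2 + C) = (2 + C)*(5 + C))
-10*(G(6*(-5)) + d(3)) = -10*((10 + (6*(-5))² + 7*(6*(-5))) + 2*3²) = -10*((10 + (-30)² + 7*(-30)) + 2*9) = -10*((10 + 900 - 210) + 18) = -10*(700 + 18) = -10*718 = -7180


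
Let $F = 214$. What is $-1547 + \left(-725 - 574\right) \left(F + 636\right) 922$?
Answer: $-1018027847$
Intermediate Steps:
$-1547 + \left(-725 - 574\right) \left(F + 636\right) 922 = -1547 + \left(-725 - 574\right) \left(214 + 636\right) 922 = -1547 + \left(-1299\right) 850 \cdot 922 = -1547 - 1018026300 = -1018027847$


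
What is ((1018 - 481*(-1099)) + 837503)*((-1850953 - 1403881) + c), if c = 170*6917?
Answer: -2842207500160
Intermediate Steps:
c = 1175890
((1018 - 481*(-1099)) + 837503)*((-1850953 - 1403881) + c) = ((1018 - 481*(-1099)) + 837503)*((-1850953 - 1403881) + 1175890) = ((1018 + 528619) + 837503)*(-3254834 + 1175890) = (529637 + 837503)*(-2078944) = 1367140*(-2078944) = -2842207500160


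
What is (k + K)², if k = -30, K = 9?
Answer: 441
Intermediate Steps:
(k + K)² = (-30 + 9)² = (-21)² = 441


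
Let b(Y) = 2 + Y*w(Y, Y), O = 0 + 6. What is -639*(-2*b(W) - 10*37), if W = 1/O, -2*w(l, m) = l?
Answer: 955873/4 ≈ 2.3897e+5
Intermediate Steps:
w(l, m) = -l/2
O = 6
W = ⅙ (W = 1/6 = ⅙ ≈ 0.16667)
b(Y) = 2 - Y²/2 (b(Y) = 2 + Y*(-Y/2) = 2 - Y²/2)
-639*(-2*b(W) - 10*37) = -639*(-2*(2 - (⅙)²/2) - 10*37) = -639*(-2*(2 - ½*1/36) - 370) = -639*(-2*(2 - 1/72) - 370) = -639*(-2*143/72 - 370) = -639*(-143/36 - 370) = -639*(-13463/36) = 955873/4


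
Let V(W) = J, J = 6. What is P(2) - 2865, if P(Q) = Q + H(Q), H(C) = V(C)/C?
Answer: -2860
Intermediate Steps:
V(W) = 6
H(C) = 6/C
P(Q) = Q + 6/Q
P(2) - 2865 = (2 + 6/2) - 2865 = (2 + 6*(½)) - 2865 = (2 + 3) - 2865 = 5 - 2865 = -2860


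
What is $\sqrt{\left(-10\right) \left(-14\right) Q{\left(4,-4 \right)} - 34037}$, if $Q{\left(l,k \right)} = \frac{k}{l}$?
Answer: $i \sqrt{34177} \approx 184.87 i$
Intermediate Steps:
$\sqrt{\left(-10\right) \left(-14\right) Q{\left(4,-4 \right)} - 34037} = \sqrt{\left(-10\right) \left(-14\right) \left(- \frac{4}{4}\right) - 34037} = \sqrt{140 \left(\left(-4\right) \frac{1}{4}\right) - 34037} = \sqrt{140 \left(-1\right) - 34037} = \sqrt{-140 - 34037} = \sqrt{-34177} = i \sqrt{34177}$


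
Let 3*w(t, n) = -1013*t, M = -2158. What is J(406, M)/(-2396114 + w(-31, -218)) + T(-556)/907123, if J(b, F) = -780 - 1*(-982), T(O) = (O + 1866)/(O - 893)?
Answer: -805914853652/9407232541944153 ≈ -8.5670e-5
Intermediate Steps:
T(O) = (1866 + O)/(-893 + O)
J(b, F) = 202 (J(b, F) = -780 + 982 = 202)
w(t, n) = -1013*t/3 (w(t, n) = (-1013*t)/3 = -1013*t/3)
J(406, M)/(-2396114 + w(-31, -218)) + T(-556)/907123 = 202/(-2396114 - 1013/3*(-31)) + ((1866 - 556)/(-893 - 556))/907123 = 202/(-2396114 + 31403/3) + (1310/(-1449))*(1/907123) = 202/(-7156939/3) - 1/1449*1310*(1/907123) = 202*(-3/7156939) - 1310/1449*1/907123 = -606/7156939 - 1310/1314421227 = -805914853652/9407232541944153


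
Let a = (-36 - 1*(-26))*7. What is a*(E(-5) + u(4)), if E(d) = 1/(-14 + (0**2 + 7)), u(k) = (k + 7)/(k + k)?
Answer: -345/4 ≈ -86.250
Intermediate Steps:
a = -70 (a = (-36 + 26)*7 = -10*7 = -70)
u(k) = (7 + k)/(2*k) (u(k) = (7 + k)/((2*k)) = (7 + k)*(1/(2*k)) = (7 + k)/(2*k))
E(d) = -1/7 (E(d) = 1/(-14 + (0 + 7)) = 1/(-14 + 7) = 1/(-7) = -1/7)
a*(E(-5) + u(4)) = -70*(-1/7 + (1/2)*(7 + 4)/4) = -70*(-1/7 + (1/2)*(1/4)*11) = -70*(-1/7 + 11/8) = -70*69/56 = -345/4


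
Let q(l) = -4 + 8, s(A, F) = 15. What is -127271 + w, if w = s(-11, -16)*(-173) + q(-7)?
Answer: -129862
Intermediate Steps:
q(l) = 4
w = -2591 (w = 15*(-173) + 4 = -2595 + 4 = -2591)
-127271 + w = -127271 - 2591 = -129862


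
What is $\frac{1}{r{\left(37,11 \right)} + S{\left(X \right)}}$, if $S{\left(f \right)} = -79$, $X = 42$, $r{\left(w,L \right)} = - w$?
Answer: $- \frac{1}{116} \approx -0.0086207$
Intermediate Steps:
$\frac{1}{r{\left(37,11 \right)} + S{\left(X \right)}} = \frac{1}{\left(-1\right) 37 - 79} = \frac{1}{-37 - 79} = \frac{1}{-116} = - \frac{1}{116}$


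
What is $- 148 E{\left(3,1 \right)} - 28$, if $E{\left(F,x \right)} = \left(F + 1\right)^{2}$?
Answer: $-2396$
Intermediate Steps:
$E{\left(F,x \right)} = \left(1 + F\right)^{2}$
$- 148 E{\left(3,1 \right)} - 28 = - 148 \left(1 + 3\right)^{2} - 28 = - 148 \cdot 4^{2} - 28 = \left(-148\right) 16 - 28 = -2368 - 28 = -2396$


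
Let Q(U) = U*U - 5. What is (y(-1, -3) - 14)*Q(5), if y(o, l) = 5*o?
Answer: -380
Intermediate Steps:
Q(U) = -5 + U² (Q(U) = U² - 5 = -5 + U²)
(y(-1, -3) - 14)*Q(5) = (5*(-1) - 14)*(-5 + 5²) = (-5 - 14)*(-5 + 25) = -19*20 = -380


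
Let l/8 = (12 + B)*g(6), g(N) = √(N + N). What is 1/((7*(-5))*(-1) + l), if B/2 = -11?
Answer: -7/15115 - 32*√3/15115 ≈ -0.0041300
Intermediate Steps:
B = -22 (B = 2*(-11) = -22)
g(N) = √2*√N (g(N) = √(2*N) = √2*√N)
l = -160*√3 (l = 8*((12 - 22)*(√2*√6)) = 8*(-20*√3) = -160*√3 ≈ -277.13)
1/((7*(-5))*(-1) + l) = 1/((7*(-5))*(-1) - 160*√3) = 1/(-35*(-1) - 160*√3) = 1/(35 - 160*√3)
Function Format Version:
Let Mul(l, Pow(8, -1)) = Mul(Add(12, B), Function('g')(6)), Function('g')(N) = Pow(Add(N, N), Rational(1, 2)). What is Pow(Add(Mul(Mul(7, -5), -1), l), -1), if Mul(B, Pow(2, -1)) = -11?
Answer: Add(Rational(-7, 15115), Mul(Rational(-32, 15115), Pow(3, Rational(1, 2)))) ≈ -0.0041300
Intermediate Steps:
B = -22 (B = Mul(2, -11) = -22)
Function('g')(N) = Mul(Pow(2, Rational(1, 2)), Pow(N, Rational(1, 2))) (Function('g')(N) = Pow(Mul(2, N), Rational(1, 2)) = Mul(Pow(2, Rational(1, 2)), Pow(N, Rational(1, 2))))
l = Mul(-160, Pow(3, Rational(1, 2))) (l = Mul(8, Mul(Add(12, -22), Mul(Pow(2, Rational(1, 2)), Pow(6, Rational(1, 2))))) = Mul(8, Mul(-10, Mul(2, Pow(3, Rational(1, 2))))) = Mul(8, Mul(-20, Pow(3, Rational(1, 2)))) = Mul(-160, Pow(3, Rational(1, 2))) ≈ -277.13)
Pow(Add(Mul(Mul(7, -5), -1), l), -1) = Pow(Add(Mul(Mul(7, -5), -1), Mul(-160, Pow(3, Rational(1, 2)))), -1) = Pow(Add(Mul(-35, -1), Mul(-160, Pow(3, Rational(1, 2)))), -1) = Pow(Add(35, Mul(-160, Pow(3, Rational(1, 2)))), -1)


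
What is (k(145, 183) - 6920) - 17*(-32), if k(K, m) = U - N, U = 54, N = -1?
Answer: -6321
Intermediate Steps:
k(K, m) = 55 (k(K, m) = 54 - 1*(-1) = 54 + 1 = 55)
(k(145, 183) - 6920) - 17*(-32) = (55 - 6920) - 17*(-32) = -6865 + 544 = -6321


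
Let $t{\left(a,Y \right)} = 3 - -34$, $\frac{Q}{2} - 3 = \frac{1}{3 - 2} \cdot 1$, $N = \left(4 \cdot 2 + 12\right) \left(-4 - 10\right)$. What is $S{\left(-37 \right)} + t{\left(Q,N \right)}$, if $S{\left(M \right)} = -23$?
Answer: $14$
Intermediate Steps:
$N = -280$ ($N = \left(8 + 12\right) \left(-14\right) = 20 \left(-14\right) = -280$)
$Q = 8$ ($Q = 6 + 2 \frac{1}{3 - 2} \cdot 1 = 6 + 2 \cdot 1^{-1} \cdot 1 = 6 + 2 \cdot 1 \cdot 1 = 6 + 2 \cdot 1 = 6 + 2 = 8$)
$t{\left(a,Y \right)} = 37$ ($t{\left(a,Y \right)} = 3 + 34 = 37$)
$S{\left(-37 \right)} + t{\left(Q,N \right)} = -23 + 37 = 14$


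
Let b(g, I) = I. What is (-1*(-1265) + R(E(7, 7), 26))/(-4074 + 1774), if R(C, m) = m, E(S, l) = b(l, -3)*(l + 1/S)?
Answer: -1291/2300 ≈ -0.56130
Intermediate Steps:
E(S, l) = -3*l - 3/S (E(S, l) = -3*(l + 1/S) = -3*l - 3/S)
(-1*(-1265) + R(E(7, 7), 26))/(-4074 + 1774) = (-1*(-1265) + 26)/(-4074 + 1774) = (1265 + 26)/(-2300) = 1291*(-1/2300) = -1291/2300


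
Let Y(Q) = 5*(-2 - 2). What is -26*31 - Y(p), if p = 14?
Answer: -786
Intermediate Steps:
Y(Q) = -20 (Y(Q) = 5*(-4) = -20)
-26*31 - Y(p) = -26*31 - 1*(-20) = -806 + 20 = -786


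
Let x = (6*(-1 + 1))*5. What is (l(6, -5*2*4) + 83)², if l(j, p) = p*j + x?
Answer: 24649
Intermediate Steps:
x = 0 (x = (6*0)*5 = 0*5 = 0)
l(j, p) = j*p (l(j, p) = p*j + 0 = j*p + 0 = j*p)
(l(6, -5*2*4) + 83)² = (6*(-5*2*4) + 83)² = (6*(-10*4) + 83)² = (6*(-40) + 83)² = (-240 + 83)² = (-157)² = 24649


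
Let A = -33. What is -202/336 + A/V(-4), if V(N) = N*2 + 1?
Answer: 691/168 ≈ 4.1131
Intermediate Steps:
V(N) = 1 + 2*N (V(N) = 2*N + 1 = 1 + 2*N)
-202/336 + A/V(-4) = -202/336 - 33/(1 + 2*(-4)) = -202*1/336 - 33/(1 - 8) = -101/168 - 33/(-7) = -101/168 - 33*(-⅐) = -101/168 + 33/7 = 691/168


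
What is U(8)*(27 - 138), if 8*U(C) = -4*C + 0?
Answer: 444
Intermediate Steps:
U(C) = -C/2 (U(C) = (-4*C + 0)/8 = (-4*C)/8 = -C/2)
U(8)*(27 - 138) = (-1/2*8)*(27 - 138) = -4*(-111) = 444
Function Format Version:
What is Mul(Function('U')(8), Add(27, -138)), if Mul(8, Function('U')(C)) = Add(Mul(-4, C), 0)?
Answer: 444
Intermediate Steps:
Function('U')(C) = Mul(Rational(-1, 2), C) (Function('U')(C) = Mul(Rational(1, 8), Add(Mul(-4, C), 0)) = Mul(Rational(1, 8), Mul(-4, C)) = Mul(Rational(-1, 2), C))
Mul(Function('U')(8), Add(27, -138)) = Mul(Mul(Rational(-1, 2), 8), Add(27, -138)) = Mul(-4, -111) = 444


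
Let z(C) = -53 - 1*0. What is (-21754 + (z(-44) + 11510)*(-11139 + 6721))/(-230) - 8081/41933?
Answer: 212343410311/964459 ≈ 2.2017e+5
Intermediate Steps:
z(C) = -53 (z(C) = -53 + 0 = -53)
(-21754 + (z(-44) + 11510)*(-11139 + 6721))/(-230) - 8081/41933 = (-21754 + (-53 + 11510)*(-11139 + 6721))/(-230) - 8081/41933 = (-21754 + 11457*(-4418))*(-1/230) - 8081*1/41933 = (-21754 - 50617026)*(-1/230) - 8081/41933 = -50638780*(-1/230) - 8081/41933 = 5063878/23 - 8081/41933 = 212343410311/964459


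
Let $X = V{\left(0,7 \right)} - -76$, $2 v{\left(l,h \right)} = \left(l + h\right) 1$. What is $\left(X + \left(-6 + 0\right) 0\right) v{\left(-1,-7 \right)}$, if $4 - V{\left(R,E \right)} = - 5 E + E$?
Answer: $-432$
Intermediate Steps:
$V{\left(R,E \right)} = 4 + 4 E$ ($V{\left(R,E \right)} = 4 - \left(- 5 E + E\right) = 4 - - 4 E = 4 + 4 E$)
$v{\left(l,h \right)} = \frac{h}{2} + \frac{l}{2}$ ($v{\left(l,h \right)} = \frac{\left(l + h\right) 1}{2} = \frac{\left(h + l\right) 1}{2} = \frac{h + l}{2} = \frac{h}{2} + \frac{l}{2}$)
$X = 108$ ($X = \left(4 + 4 \cdot 7\right) - -76 = \left(4 + 28\right) + 76 = 32 + 76 = 108$)
$\left(X + \left(-6 + 0\right) 0\right) v{\left(-1,-7 \right)} = \left(108 + \left(-6 + 0\right) 0\right) \left(\frac{1}{2} \left(-7\right) + \frac{1}{2} \left(-1\right)\right) = \left(108 - 0\right) \left(- \frac{7}{2} - \frac{1}{2}\right) = \left(108 + 0\right) \left(-4\right) = 108 \left(-4\right) = -432$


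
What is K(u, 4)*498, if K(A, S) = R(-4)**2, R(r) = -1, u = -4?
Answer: 498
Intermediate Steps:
K(A, S) = 1 (K(A, S) = (-1)**2 = 1)
K(u, 4)*498 = 1*498 = 498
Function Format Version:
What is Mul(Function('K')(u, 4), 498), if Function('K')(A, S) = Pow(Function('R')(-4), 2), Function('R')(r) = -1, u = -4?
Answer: 498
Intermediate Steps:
Function('K')(A, S) = 1 (Function('K')(A, S) = Pow(-1, 2) = 1)
Mul(Function('K')(u, 4), 498) = Mul(1, 498) = 498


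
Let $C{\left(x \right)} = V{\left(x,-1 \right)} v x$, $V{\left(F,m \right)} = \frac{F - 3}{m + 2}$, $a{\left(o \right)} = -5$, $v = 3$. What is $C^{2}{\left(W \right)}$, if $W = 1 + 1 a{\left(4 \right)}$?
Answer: $7056$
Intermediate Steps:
$V{\left(F,m \right)} = \frac{-3 + F}{2 + m}$
$W = -4$ ($W = 1 + 1 \left(-5\right) = 1 - 5 = -4$)
$C{\left(x \right)} = x \left(-9 + 3 x\right)$ ($C{\left(x \right)} = \frac{-3 + x}{2 - 1} \cdot 3 x = \frac{-3 + x}{1} \cdot 3 x = 1 \left(-3 + x\right) 3 x = \left(-3 + x\right) 3 x = \left(-9 + 3 x\right) x = x \left(-9 + 3 x\right)$)
$C^{2}{\left(W \right)} = \left(3 \left(-4\right) \left(-3 - 4\right)\right)^{2} = \left(3 \left(-4\right) \left(-7\right)\right)^{2} = 84^{2} = 7056$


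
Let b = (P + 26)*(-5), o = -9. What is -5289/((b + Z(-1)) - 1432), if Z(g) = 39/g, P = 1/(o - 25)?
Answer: 59942/18143 ≈ 3.3039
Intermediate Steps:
P = -1/34 (P = 1/(-9 - 25) = 1/(-34) = -1/34 ≈ -0.029412)
b = -4415/34 (b = (-1/34 + 26)*(-5) = (883/34)*(-5) = -4415/34 ≈ -129.85)
-5289/((b + Z(-1)) - 1432) = -5289/((-4415/34 + 39/(-1)) - 1432) = -5289/((-4415/34 + 39*(-1)) - 1432) = -5289/((-4415/34 - 39) - 1432) = -5289/(-5741/34 - 1432) = -5289/(-54429/34) = -5289*(-34/54429) = 59942/18143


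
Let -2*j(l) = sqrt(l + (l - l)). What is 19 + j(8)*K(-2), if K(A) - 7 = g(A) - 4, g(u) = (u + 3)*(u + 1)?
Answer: 19 - 2*sqrt(2) ≈ 16.172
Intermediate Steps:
g(u) = (1 + u)*(3 + u) (g(u) = (3 + u)*(1 + u) = (1 + u)*(3 + u))
K(A) = 6 + A**2 + 4*A (K(A) = 7 + ((3 + A**2 + 4*A) - 4) = 7 + (-1 + A**2 + 4*A) = 6 + A**2 + 4*A)
j(l) = -sqrt(l)/2 (j(l) = -sqrt(l + (l - l))/2 = -sqrt(l + 0)/2 = -sqrt(l)/2)
19 + j(8)*K(-2) = 19 + (-sqrt(2))*(6 + (-2)**2 + 4*(-2)) = 19 + (-sqrt(2))*(6 + 4 - 8) = 19 - sqrt(2)*2 = 19 - 2*sqrt(2)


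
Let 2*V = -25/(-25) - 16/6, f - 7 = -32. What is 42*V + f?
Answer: -60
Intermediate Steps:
f = -25 (f = 7 - 32 = -25)
V = -⅚ (V = (-25/(-25) - 16/6)/2 = (-25*(-1/25) - 16*⅙)/2 = (1 - 8/3)/2 = (½)*(-5/3) = -⅚ ≈ -0.83333)
42*V + f = 42*(-⅚) - 25 = -35 - 25 = -60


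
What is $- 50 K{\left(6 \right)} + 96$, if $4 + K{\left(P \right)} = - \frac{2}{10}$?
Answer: $306$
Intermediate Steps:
$K{\left(P \right)} = - \frac{21}{5}$ ($K{\left(P \right)} = -4 - \frac{2}{10} = -4 - \frac{1}{5} = - \frac{21}{5}$)
$- 50 K{\left(6 \right)} + 96 = \left(-50\right) \left(- \frac{21}{5}\right) + 96 = 210 + 96 = 306$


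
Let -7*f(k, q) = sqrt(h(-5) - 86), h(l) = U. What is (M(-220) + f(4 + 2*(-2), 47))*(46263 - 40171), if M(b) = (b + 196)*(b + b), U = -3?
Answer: 64331520 - 6092*I*sqrt(89)/7 ≈ 6.4332e+7 - 8210.3*I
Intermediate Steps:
M(b) = 2*b*(196 + b) (M(b) = (196 + b)*(2*b) = 2*b*(196 + b))
h(l) = -3
f(k, q) = -I*sqrt(89)/7 (f(k, q) = -sqrt(-3 - 86)/7 = -I*sqrt(89)/7)
(M(-220) + f(4 + 2*(-2), 47))*(46263 - 40171) = (2*(-220)*(196 - 220) - I*sqrt(89)/7)*(46263 - 40171) = (2*(-220)*(-24) - I*sqrt(89)/7)*6092 = (10560 - I*sqrt(89)/7)*6092 = 64331520 - 6092*I*sqrt(89)/7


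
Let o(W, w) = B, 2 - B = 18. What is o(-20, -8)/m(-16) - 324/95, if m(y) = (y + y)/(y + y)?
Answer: -1844/95 ≈ -19.411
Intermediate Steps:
B = -16 (B = 2 - 1*18 = 2 - 18 = -16)
o(W, w) = -16
m(y) = 1 (m(y) = (2*y)/((2*y)) = (2*y)*(1/(2*y)) = 1)
o(-20, -8)/m(-16) - 324/95 = -16/1 - 324/95 = -16*1 - 324*1/95 = -16 - 324/95 = -1844/95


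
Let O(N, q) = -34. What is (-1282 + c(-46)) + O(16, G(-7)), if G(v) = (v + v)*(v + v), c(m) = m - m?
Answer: -1316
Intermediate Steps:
c(m) = 0
G(v) = 4*v**2 (G(v) = (2*v)*(2*v) = 4*v**2)
(-1282 + c(-46)) + O(16, G(-7)) = (-1282 + 0) - 34 = -1282 - 34 = -1316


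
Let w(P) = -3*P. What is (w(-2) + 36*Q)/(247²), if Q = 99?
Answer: 3570/61009 ≈ 0.058516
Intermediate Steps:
(w(-2) + 36*Q)/(247²) = (-3*(-2) + 36*99)/(247²) = (6 + 3564)/61009 = 3570*(1/61009) = 3570/61009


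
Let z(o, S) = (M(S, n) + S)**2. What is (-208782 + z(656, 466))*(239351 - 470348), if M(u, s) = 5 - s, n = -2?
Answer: -3452712159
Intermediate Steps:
z(o, S) = (7 + S)**2 (z(o, S) = ((5 - 1*(-2)) + S)**2 = ((5 + 2) + S)**2 = (7 + S)**2)
(-208782 + z(656, 466))*(239351 - 470348) = (-208782 + (7 + 466)**2)*(239351 - 470348) = (-208782 + 473**2)*(-230997) = (-208782 + 223729)*(-230997) = 14947*(-230997) = -3452712159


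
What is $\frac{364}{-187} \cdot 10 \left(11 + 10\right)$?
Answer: $- \frac{76440}{187} \approx -408.77$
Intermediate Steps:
$\frac{364}{-187} \cdot 10 \left(11 + 10\right) = 364 \left(- \frac{1}{187}\right) 10 \cdot 21 = \left(- \frac{364}{187}\right) 210 = - \frac{76440}{187}$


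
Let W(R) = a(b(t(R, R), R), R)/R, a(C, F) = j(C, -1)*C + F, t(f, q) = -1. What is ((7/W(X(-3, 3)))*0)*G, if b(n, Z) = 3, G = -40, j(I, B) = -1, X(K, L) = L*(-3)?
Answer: 0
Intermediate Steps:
X(K, L) = -3*L
a(C, F) = F - C (a(C, F) = -C + F = F - C)
W(R) = (-3 + R)/R (W(R) = (R - 1*3)/R = (R - 3)/R = (-3 + R)/R)
((7/W(X(-3, 3)))*0)*G = ((7/(((-3 - 3*3)/((-3*3)))))*0)*(-40) = ((7/(((-3 - 9)/(-9))))*0)*(-40) = ((7/((-⅑*(-12))))*0)*(-40) = ((7/(4/3))*0)*(-40) = ((7*(¾))*0)*(-40) = ((21/4)*0)*(-40) = 0*(-40) = 0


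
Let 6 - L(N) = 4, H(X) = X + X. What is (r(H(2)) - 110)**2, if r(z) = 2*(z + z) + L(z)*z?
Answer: 7396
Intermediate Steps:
H(X) = 2*X
L(N) = 2 (L(N) = 6 - 1*4 = 6 - 4 = 2)
r(z) = 6*z (r(z) = 2*(z + z) + 2*z = 2*(2*z) + 2*z = 4*z + 2*z = 6*z)
(r(H(2)) - 110)**2 = (6*(2*2) - 110)**2 = (6*4 - 110)**2 = (24 - 110)**2 = (-86)**2 = 7396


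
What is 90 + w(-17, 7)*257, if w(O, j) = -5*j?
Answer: -8905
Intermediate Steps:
90 + w(-17, 7)*257 = 90 - 5*7*257 = 90 - 35*257 = 90 - 8995 = -8905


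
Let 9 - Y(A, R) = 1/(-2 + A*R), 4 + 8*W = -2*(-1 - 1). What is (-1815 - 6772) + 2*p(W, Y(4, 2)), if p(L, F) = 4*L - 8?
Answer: -8603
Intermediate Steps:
W = 0 (W = -½ + (-2*(-1 - 1))/8 = -½ + (-2*(-2))/8 = -½ + (⅛)*4 = -½ + ½ = 0)
Y(A, R) = 9 - 1/(-2 + A*R)
p(L, F) = -8 + 4*L
(-1815 - 6772) + 2*p(W, Y(4, 2)) = (-1815 - 6772) + 2*(-8 + 4*0) = -8587 + 2*(-8 + 0) = -8587 + 2*(-8) = -8587 - 16 = -8603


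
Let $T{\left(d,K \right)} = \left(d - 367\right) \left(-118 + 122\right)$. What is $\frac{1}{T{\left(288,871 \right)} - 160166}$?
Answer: $- \frac{1}{160482} \approx -6.2312 \cdot 10^{-6}$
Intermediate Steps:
$T{\left(d,K \right)} = -1468 + 4 d$ ($T{\left(d,K \right)} = \left(-367 + d\right) 4 = -1468 + 4 d$)
$\frac{1}{T{\left(288,871 \right)} - 160166} = \frac{1}{\left(-1468 + 4 \cdot 288\right) - 160166} = \frac{1}{\left(-1468 + 1152\right) - 160166} = \frac{1}{-316 - 160166} = \frac{1}{-160482} = - \frac{1}{160482}$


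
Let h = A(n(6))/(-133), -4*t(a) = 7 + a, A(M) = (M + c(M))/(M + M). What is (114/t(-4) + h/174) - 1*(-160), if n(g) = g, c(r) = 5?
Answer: 2221621/277704 ≈ 8.0000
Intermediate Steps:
A(M) = (5 + M)/(2*M) (A(M) = (M + 5)/(M + M) = (5 + M)/((2*M)) = (5 + M)*(1/(2*M)) = (5 + M)/(2*M))
t(a) = -7/4 - a/4 (t(a) = -(7 + a)/4 = -7/4 - a/4)
h = -11/1596 (h = ((½)*(5 + 6)/6)/(-133) = ((½)*(⅙)*11)*(-1/133) = (11/12)*(-1/133) = -11/1596 ≈ -0.0068922)
(114/t(-4) + h/174) - 1*(-160) = (114/(-7/4 - ¼*(-4)) - 11/1596/174) - 1*(-160) = (114/(-7/4 + 1) - 11/1596*1/174) + 160 = (114/(-¾) - 11/277704) + 160 = (114*(-4/3) - 11/277704) + 160 = (-152 - 11/277704) + 160 = -42211019/277704 + 160 = 2221621/277704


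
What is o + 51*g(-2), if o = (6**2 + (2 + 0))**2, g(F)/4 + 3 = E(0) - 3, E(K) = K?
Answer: 220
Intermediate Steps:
g(F) = -24 (g(F) = -12 + 4*(0 - 3) = -12 + 4*(-3) = -12 - 12 = -24)
o = 1444 (o = (36 + 2)**2 = 38**2 = 1444)
o + 51*g(-2) = 1444 + 51*(-24) = 1444 - 1224 = 220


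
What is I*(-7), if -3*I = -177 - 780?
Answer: -2233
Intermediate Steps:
I = 319 (I = -(-177 - 780)/3 = -1/3*(-957) = 319)
I*(-7) = 319*(-7) = -2233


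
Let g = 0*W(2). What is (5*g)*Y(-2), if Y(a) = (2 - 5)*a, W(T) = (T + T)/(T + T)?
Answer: 0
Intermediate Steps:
W(T) = 1 (W(T) = (2*T)/((2*T)) = (2*T)*(1/(2*T)) = 1)
Y(a) = -3*a
g = 0 (g = 0*1 = 0)
(5*g)*Y(-2) = (5*0)*(-3*(-2)) = 0*6 = 0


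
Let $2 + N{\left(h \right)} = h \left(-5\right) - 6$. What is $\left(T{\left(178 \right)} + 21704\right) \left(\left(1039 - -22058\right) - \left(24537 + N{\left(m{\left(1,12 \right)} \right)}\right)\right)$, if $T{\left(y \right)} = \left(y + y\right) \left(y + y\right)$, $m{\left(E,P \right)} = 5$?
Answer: $-208855080$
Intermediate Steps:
$T{\left(y \right)} = 4 y^{2}$ ($T{\left(y \right)} = 2 y 2 y = 4 y^{2}$)
$N{\left(h \right)} = -8 - 5 h$ ($N{\left(h \right)} = -2 + \left(h \left(-5\right) - 6\right) = -2 - \left(6 + 5 h\right) = -8 - 5 h$)
$\left(T{\left(178 \right)} + 21704\right) \left(\left(1039 - -22058\right) - \left(24537 + N{\left(m{\left(1,12 \right)} \right)}\right)\right) = \left(4 \cdot 178^{2} + 21704\right) \left(\left(1039 - -22058\right) - \left(24529 - 25\right)\right) = \left(4 \cdot 31684 + 21704\right) \left(\left(1039 + 22058\right) - 24504\right) = \left(126736 + 21704\right) \left(23097 - 24504\right) = 148440 \left(23097 + \left(-24537 + 33\right)\right) = 148440 \left(23097 - 24504\right) = 148440 \left(-1407\right) = -208855080$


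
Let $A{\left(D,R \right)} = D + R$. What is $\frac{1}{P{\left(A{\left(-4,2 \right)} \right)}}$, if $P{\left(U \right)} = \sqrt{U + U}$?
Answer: $- \frac{i}{2} \approx - 0.5 i$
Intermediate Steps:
$P{\left(U \right)} = \sqrt{2} \sqrt{U}$ ($P{\left(U \right)} = \sqrt{2 U} = \sqrt{2} \sqrt{U}$)
$\frac{1}{P{\left(A{\left(-4,2 \right)} \right)}} = \frac{1}{\sqrt{2} \sqrt{-4 + 2}} = \frac{1}{\sqrt{2} \sqrt{-2}} = \frac{1}{\sqrt{2} i \sqrt{2}} = \frac{1}{2 i} = - \frac{i}{2}$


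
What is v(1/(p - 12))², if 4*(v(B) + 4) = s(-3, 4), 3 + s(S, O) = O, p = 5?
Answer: 225/16 ≈ 14.063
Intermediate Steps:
s(S, O) = -3 + O
v(B) = -15/4 (v(B) = -4 + (-3 + 4)/4 = -4 + (¼)*1 = -4 + ¼ = -15/4)
v(1/(p - 12))² = (-15/4)² = 225/16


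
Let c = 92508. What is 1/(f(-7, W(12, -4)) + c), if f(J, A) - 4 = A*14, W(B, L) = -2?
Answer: 1/92484 ≈ 1.0813e-5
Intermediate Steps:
f(J, A) = 4 + 14*A (f(J, A) = 4 + A*14 = 4 + 14*A)
1/(f(-7, W(12, -4)) + c) = 1/((4 + 14*(-2)) + 92508) = 1/((4 - 28) + 92508) = 1/(-24 + 92508) = 1/92484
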